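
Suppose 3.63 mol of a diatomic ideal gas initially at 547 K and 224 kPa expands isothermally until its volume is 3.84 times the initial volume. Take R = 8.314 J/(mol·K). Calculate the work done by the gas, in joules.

22200 J

V₁ = nRT₁/P₁ = 3.63×8.314×547/224 = 73.7 L.
Isothermal: T stays 547 K; PV = const ⇒ V₂ = 283 L, P₂ = 58.3 kPa.
W = nRT ln(V₂/V₁) = 3.63×8.314×547×ln(3.84) = 22200 J.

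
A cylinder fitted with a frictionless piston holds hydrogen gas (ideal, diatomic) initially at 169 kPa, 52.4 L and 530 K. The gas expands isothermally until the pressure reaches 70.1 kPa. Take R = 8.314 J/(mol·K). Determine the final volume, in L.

Isothermal: T stays 530 K; PV = const ⇒ V₂ = 126 L, P₂ = 70.1 kPa.

126 L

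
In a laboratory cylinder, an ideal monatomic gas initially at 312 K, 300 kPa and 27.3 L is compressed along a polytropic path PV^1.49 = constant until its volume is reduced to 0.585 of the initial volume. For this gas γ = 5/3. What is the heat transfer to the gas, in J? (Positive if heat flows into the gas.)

-1330 J

n = P₁V₁/(RT₁) = 300×27.3/(8.314×312) = 3.16 mol.
Polytropic n=1.49: T₂ = T₁(V₁/V₂)^(n−1) = 312×(1.71)^0.49 = 406 K; P₂ = P₁(V₁/V₂)^n = 667 kPa.
W = (P₁V₁−P₂V₂)/(n−1) = (300×27.3−667×16.0)/0.49 = -5020 J.
ΔU = nCvΔT = 3.16×12.5×(406−312) = 3690 J.
Q = ΔU + W = -1330 J.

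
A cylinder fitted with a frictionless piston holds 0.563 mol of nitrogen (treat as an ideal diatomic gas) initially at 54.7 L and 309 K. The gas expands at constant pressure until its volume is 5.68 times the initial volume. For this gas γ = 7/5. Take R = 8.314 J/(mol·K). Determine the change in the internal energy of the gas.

P₁ = nRT₁/V₁ = 0.563×8.314×309/54.7 = 26.4 kPa.
Isobaric: P stays 26.4 kPa; V/T = const ⇒ T₂ = 1760 K, V₂ = 311 L.
For an ideal gas ΔU = nCvΔT with Cv = (5/2)R = 20.8 J/(mol·K).
ΔU = 0.563×20.8×(1760−309) = 16900 J.

16900 J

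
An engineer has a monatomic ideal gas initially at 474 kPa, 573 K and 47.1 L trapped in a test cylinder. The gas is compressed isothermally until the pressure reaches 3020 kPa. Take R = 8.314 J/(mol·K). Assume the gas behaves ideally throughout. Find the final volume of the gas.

Isothermal: T stays 573 K; PV = const ⇒ V₂ = 7.39 L, P₂ = 3020 kPa.

7.39 L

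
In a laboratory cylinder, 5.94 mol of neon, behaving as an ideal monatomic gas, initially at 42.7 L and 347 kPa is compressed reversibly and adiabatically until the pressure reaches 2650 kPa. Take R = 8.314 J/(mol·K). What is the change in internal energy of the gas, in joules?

27900 J

T₁ = P₁V₁/(nR) = 347×42.7/(5.94×8.314) = 300 K.
Adiabatic: T₂/T₁ = (P₂/P₁)^((γ−1)/γ) ⇒ T₂ = 300×(7.64)^0.400 = 677 K; V₂ = 12.6 L.
For an ideal gas ΔU = nCvΔT with Cv = (3/2)R = 12.5 J/(mol·K).
ΔU = 5.94×12.5×(677−300) = 27900 J.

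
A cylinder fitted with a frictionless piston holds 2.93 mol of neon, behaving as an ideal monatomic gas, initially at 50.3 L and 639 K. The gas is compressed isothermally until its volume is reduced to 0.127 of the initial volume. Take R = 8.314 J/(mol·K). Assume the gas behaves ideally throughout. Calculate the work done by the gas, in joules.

P₁ = nRT₁/V₁ = 2.93×8.314×639/50.3 = 309 kPa.
Isothermal: T stays 639 K; PV = const ⇒ V₂ = 6.39 L, P₂ = 2440 kPa.
W = nRT ln(V₂/V₁) = 2.93×8.314×639×ln(0.127) = -32100 J.

-32100 J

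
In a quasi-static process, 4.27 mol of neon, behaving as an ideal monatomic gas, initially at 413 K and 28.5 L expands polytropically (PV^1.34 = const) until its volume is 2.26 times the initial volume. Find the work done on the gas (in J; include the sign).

-10400 J

P₁ = nRT₁/V₁ = 4.27×8.314×413/28.5 = 514 kPa.
Polytropic n=1.34: T₂ = T₁(V₁/V₂)^(n−1) = 413×(0.442)^0.34 = 313 K; P₂ = P₁(V₁/V₂)^n = 173 kPa.
W = (P₁V₁−P₂V₂)/(n−1) = (514×28.5−173×64.4)/0.34 = 10400 J.
Work done on the gas = −W_by = -10400 J.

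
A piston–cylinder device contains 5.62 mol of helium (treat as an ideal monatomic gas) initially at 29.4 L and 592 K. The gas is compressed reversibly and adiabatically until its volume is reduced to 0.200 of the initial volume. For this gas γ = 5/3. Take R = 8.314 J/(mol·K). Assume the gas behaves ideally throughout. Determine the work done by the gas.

-79800 J

P₁ = nRT₁/V₁ = 5.62×8.314×592/29.4 = 941 kPa.
Adiabatic: TV^(γ−1) = const ⇒ T₂ = 592×(5.00)^0.667 = 1730 K; PV^γ = const ⇒ P₂ = 13800 kPa.
ΔU = nCvΔT = 5.62×12.5×(1730−592) = 79800 J.
Q = 0 for an adiabatic process, so W = −ΔU = -79800 J.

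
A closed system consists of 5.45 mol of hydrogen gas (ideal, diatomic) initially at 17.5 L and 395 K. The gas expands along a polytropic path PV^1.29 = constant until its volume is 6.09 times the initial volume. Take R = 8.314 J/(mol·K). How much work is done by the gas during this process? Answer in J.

P₁ = nRT₁/V₁ = 5.45×8.314×395/17.5 = 1020 kPa.
Polytropic n=1.29: T₂ = T₁(V₁/V₂)^(n−1) = 395×(0.164)^0.29 = 234 K; P₂ = P₁(V₁/V₂)^n = 99.5 kPa.
W = (P₁V₁−P₂V₂)/(n−1) = (1020×17.5−99.5×107)/0.29 = 25200 J.

25200 J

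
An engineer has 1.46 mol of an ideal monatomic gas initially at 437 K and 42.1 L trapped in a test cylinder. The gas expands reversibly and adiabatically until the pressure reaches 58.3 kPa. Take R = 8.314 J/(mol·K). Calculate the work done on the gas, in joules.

-2110 J

P₁ = nRT₁/V₁ = 1.46×8.314×437/42.1 = 126 kPa.
Adiabatic: T₂/T₁ = (P₂/P₁)^((γ−1)/γ) ⇒ T₂ = 437×(0.463)^0.400 = 321 K; V₂ = 66.8 L.
ΔU = nCvΔT = 1.46×12.5×(321−437) = -2110 J.
Q = 0 for an adiabatic process, so W = −ΔU = 2110 J.
Work done on the gas = −W_by = -2110 J.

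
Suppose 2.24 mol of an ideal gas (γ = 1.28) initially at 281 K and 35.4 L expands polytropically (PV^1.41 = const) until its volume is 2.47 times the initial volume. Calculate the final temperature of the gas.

194 K

P₁ = nRT₁/V₁ = 2.24×8.314×281/35.4 = 148 kPa.
Polytropic n=1.41: T₂ = T₁(V₁/V₂)^(n−1) = 281×(0.405)^0.41 = 194 K; P₂ = P₁(V₁/V₂)^n = 41.3 kPa.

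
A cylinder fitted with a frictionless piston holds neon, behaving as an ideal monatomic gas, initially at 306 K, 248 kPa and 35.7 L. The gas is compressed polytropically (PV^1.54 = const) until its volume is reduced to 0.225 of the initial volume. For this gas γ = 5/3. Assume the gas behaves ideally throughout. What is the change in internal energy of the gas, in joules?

n = P₁V₁/(RT₁) = 248×35.7/(8.314×306) = 3.48 mol.
Polytropic n=1.54: T₂ = T₁(V₁/V₂)^(n−1) = 306×(4.44)^0.54 = 685 K; P₂ = P₁(V₁/V₂)^n = 2470 kPa.
For an ideal gas ΔU = nCvΔT with Cv = (3/2)R = 12.5 J/(mol·K).
ΔU = 3.48×12.5×(685−306) = 16400 J.

16400 J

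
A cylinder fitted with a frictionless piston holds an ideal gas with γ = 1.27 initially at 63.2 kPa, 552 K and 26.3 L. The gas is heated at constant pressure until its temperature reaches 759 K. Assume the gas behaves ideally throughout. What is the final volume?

Isobaric: P stays 63.2 kPa; V/T = const ⇒ T₂ = 759 K, V₂ = 36.2 L.

36.2 L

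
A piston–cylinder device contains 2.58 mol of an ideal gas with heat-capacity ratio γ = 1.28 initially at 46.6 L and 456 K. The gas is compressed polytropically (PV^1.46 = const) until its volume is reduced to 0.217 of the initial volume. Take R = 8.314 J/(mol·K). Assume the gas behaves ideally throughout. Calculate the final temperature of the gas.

P₁ = nRT₁/V₁ = 2.58×8.314×456/46.6 = 210 kPa.
Polytropic n=1.46: T₂ = T₁(V₁/V₂)^(n−1) = 456×(4.61)^0.46 = 921 K; P₂ = P₁(V₁/V₂)^n = 1950 kPa.

921 K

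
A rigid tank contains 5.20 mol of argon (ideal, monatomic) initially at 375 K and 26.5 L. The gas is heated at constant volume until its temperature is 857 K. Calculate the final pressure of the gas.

1400 kPa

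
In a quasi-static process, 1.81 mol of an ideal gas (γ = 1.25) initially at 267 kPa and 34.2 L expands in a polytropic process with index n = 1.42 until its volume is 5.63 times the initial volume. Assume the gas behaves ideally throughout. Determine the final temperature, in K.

T₁ = P₁V₁/(nR) = 267×34.2/(1.81×8.314) = 607 K.
Polytropic n=1.42: T₂ = T₁(V₁/V₂)^(n−1) = 607×(0.178)^0.42 = 294 K; P₂ = P₁(V₁/V₂)^n = 23.0 kPa.

294 K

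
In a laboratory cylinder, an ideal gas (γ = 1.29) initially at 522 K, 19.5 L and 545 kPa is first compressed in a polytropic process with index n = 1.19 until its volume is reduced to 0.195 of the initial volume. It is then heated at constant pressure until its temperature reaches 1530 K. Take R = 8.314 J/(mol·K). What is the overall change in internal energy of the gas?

n = P₁V₁/(RT₁) = 545×19.5/(8.314×522) = 2.45 mol.
Step 1 — Polytropic n=1.19: T₂ = T₁(V₁/V₂)^(n−1) = 522×(5.13)^0.19 = 712 K; P₂ = P₁(V₁/V₂)^n = 3810 kPa.
W = (P₁V₁−P₂V₂)/(n−1) = (545×19.5−3810×3.80)/0.19 = -20400 J.
ΔU = nCvΔT = 2.45×28.7×(712−522) = 13300 J.
Q = ΔU + W = -7030 J.
State after step 1: P = 3810 kPa, V = 3.80 L, T = 712 K.
Step 2 — Isobaric: P stays 3810 kPa; V/T = const ⇒ T₂ = 1530 K, V₂ = 8.17 L.
W = PΔV = 3810×(8.17−3.80) kPa·L = 16700 J.
ΔU = nCvΔT = 2.45×28.7×(1530−712) = 57400 J.
Q = ΔU + W = nCpΔT = 74100 J.
Net over both steps: W = -3720 J, Q = 67000 J, ΔU = 70800 J.

70800 J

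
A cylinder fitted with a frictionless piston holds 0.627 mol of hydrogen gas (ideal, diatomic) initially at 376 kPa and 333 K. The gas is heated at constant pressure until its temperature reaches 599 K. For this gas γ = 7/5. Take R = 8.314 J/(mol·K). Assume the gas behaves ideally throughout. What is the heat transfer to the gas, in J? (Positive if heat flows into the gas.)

4850 J

V₁ = nRT₁/P₁ = 0.627×8.314×333/376 = 4.62 L.
Isobaric: P stays 376 kPa; V/T = const ⇒ T₂ = 599 K, V₂ = 8.30 L.
W = PΔV = 376×(8.30−4.62) kPa·L = 1390 J.
ΔU = nCvΔT = 0.627×20.8×(599−333) = 3470 J.
Q = ΔU + W = nCpΔT = 4850 J.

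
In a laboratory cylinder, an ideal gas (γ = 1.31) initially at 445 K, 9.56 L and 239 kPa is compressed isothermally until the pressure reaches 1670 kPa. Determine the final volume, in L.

1.37 L

Isothermal: T stays 445 K; PV = const ⇒ V₂ = 1.37 L, P₂ = 1670 kPa.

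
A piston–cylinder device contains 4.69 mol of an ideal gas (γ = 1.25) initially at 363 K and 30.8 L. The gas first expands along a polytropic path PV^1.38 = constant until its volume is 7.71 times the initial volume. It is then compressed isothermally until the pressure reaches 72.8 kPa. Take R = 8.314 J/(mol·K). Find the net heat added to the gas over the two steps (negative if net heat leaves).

-16800 J

P₁ = nRT₁/V₁ = 4.69×8.314×363/30.8 = 460 kPa.
Step 1 — Polytropic n=1.38: T₂ = T₁(V₁/V₂)^(n−1) = 363×(0.130)^0.38 = 167 K; P₂ = P₁(V₁/V₂)^n = 27.4 kPa.
W = (P₁V₁−P₂V₂)/(n−1) = (460×30.8−27.4×237)/0.38 = 20100 J.
ΔU = nCvΔT = 4.69×33.3×(167−363) = -30600 J.
Q = ΔU + W = -10500 J.
State after step 1: P = 27.4 kPa, V = 237 L, T = 167 K.
Step 2 — Isothermal: T stays 167 K; PV = const ⇒ V₂ = 89.5 L, P₂ = 72.8 kPa.
ΔU = 0 (ideal gas, T constant).
W = nRT ln(V₂/V₁) = 4.69×8.314×167×ln(0.377) = -6360 J.
Q = ΔU + W = -6360 J.
Net over both steps: W = 13700 J, Q = -16800 J, ΔU = -30600 J.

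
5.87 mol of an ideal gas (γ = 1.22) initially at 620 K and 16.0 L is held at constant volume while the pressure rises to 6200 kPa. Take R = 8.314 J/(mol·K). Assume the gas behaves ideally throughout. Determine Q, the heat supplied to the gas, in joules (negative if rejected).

P₁ = nRT₁/V₁ = 5.87×8.314×620/16.0 = 1890 kPa.
Isochoric: V stays 16.0 L; P/T = const ⇒ T₂ = 2030 K, P₂ = 6200 kPa.
W = 0 (no volume change).
ΔU = nCvΔT = 5.87×37.8×(2030−620) = 313000 J.
Q = ΔU = 313000 J.

313000 J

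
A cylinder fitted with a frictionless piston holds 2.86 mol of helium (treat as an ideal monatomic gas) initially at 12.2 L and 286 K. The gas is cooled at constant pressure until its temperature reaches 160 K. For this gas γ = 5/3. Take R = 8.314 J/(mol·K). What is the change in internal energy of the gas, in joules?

-4490 J

P₁ = nRT₁/V₁ = 2.86×8.314×286/12.2 = 557 kPa.
Isobaric: P stays 557 kPa; V/T = const ⇒ T₂ = 160 K, V₂ = 6.83 L.
For an ideal gas ΔU = nCvΔT with Cv = (3/2)R = 12.5 J/(mol·K).
ΔU = 2.86×12.5×(160−286) = -4490 J.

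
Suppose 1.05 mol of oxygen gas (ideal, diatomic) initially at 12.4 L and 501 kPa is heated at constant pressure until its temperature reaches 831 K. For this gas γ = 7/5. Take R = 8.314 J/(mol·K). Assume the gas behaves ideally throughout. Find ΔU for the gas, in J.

2600 J

T₁ = P₁V₁/(nR) = 501×12.4/(1.05×8.314) = 712 K.
Isobaric: P stays 501 kPa; V/T = const ⇒ T₂ = 831 K, V₂ = 14.5 L.
For an ideal gas ΔU = nCvΔT with Cv = (5/2)R = 20.8 J/(mol·K).
ΔU = 1.05×20.8×(831−712) = 2600 J.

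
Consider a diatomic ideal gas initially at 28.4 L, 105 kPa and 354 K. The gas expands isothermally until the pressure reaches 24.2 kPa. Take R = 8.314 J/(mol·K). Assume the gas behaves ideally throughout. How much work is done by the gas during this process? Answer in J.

n = P₁V₁/(RT₁) = 105×28.4/(8.314×354) = 1.01 mol.
Isothermal: T stays 354 K; PV = const ⇒ V₂ = 123 L, P₂ = 24.2 kPa.
W = nRT ln(V₂/V₁) = 1.01×8.314×354×ln(4.34) = 4380 J.

4380 J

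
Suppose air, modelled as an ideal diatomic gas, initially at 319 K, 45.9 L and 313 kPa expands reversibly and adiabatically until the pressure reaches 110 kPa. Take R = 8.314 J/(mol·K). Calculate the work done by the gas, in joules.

9280 J

n = P₁V₁/(RT₁) = 313×45.9/(8.314×319) = 5.42 mol.
Adiabatic: T₂/T₁ = (P₂/P₁)^((γ−1)/γ) ⇒ T₂ = 319×(0.351)^0.286 = 237 K; V₂ = 96.9 L.
ΔU = nCvΔT = 5.42×20.8×(237−319) = -9280 J.
Q = 0 for an adiabatic process, so W = −ΔU = 9280 J.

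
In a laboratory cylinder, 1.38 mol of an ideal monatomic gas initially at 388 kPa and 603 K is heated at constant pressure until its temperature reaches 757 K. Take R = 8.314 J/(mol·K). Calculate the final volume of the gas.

22.4 L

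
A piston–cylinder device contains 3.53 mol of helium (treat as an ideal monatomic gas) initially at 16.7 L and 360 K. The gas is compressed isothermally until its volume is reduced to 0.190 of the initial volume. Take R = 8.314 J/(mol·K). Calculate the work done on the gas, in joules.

17500 J

P₁ = nRT₁/V₁ = 3.53×8.314×360/16.7 = 633 kPa.
Isothermal: T stays 360 K; PV = const ⇒ V₂ = 3.17 L, P₂ = 3330 kPa.
W = nRT ln(V₂/V₁) = 3.53×8.314×360×ln(0.190) = -17500 J.
Work done on the gas = −W_by = 17500 J.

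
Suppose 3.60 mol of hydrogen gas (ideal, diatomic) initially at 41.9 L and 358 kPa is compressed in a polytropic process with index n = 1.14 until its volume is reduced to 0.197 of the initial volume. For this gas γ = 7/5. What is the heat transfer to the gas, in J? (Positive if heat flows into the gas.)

T₁ = P₁V₁/(nR) = 358×41.9/(3.60×8.314) = 501 K.
Polytropic n=1.14: T₂ = T₁(V₁/V₂)^(n−1) = 501×(5.08)^0.14 = 629 K; P₂ = P₁(V₁/V₂)^n = 2280 kPa.
W = (P₁V₁−P₂V₂)/(n−1) = (358×41.9−2280×8.25)/0.14 = -27400 J.
ΔU = nCvΔT = 3.60×20.8×(629−501) = 9580 J.
Q = ΔU + W = -17800 J.

-17800 J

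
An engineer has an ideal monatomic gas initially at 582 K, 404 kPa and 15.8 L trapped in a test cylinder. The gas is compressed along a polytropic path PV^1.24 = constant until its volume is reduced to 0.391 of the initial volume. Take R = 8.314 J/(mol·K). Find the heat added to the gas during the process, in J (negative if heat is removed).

n = P₁V₁/(RT₁) = 404×15.8/(8.314×582) = 1.32 mol.
Polytropic n=1.24: T₂ = T₁(V₁/V₂)^(n−1) = 582×(2.56)^0.24 = 729 K; P₂ = P₁(V₁/V₂)^n = 1290 kPa.
W = (P₁V₁−P₂V₂)/(n−1) = (404×15.8−1290×6.18)/0.24 = -6720 J.
ΔU = nCvΔT = 1.32×12.5×(729−582) = 2420 J.
Q = ΔU + W = -4300 J.

-4300 J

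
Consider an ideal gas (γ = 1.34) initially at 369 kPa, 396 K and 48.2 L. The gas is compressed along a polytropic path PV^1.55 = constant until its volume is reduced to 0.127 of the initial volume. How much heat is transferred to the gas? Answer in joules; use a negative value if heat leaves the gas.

42200 J

n = P₁V₁/(RT₁) = 369×48.2/(8.314×396) = 5.40 mol.
Polytropic n=1.55: T₂ = T₁(V₁/V₂)^(n−1) = 396×(7.87)^0.55 = 1230 K; P₂ = P₁(V₁/V₂)^n = 9040 kPa.
W = (P₁V₁−P₂V₂)/(n−1) = (369×48.2−9040×6.12)/0.55 = -68300 J.
ΔU = nCvΔT = 5.40×24.5×(1230−396) = 110000 J.
Q = ΔU + W = 42200 J.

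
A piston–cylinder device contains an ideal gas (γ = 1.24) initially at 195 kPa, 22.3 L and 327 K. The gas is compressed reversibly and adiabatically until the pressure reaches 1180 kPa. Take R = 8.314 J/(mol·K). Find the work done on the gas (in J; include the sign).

7550 J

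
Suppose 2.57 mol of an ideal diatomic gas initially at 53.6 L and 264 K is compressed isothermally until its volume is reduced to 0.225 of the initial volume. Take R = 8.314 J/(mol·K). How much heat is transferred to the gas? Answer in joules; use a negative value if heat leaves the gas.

-8410 J

P₁ = nRT₁/V₁ = 2.57×8.314×264/53.6 = 105 kPa.
Isothermal: T stays 264 K; PV = const ⇒ V₂ = 12.1 L, P₂ = 468 kPa.
ΔU = 0 (ideal gas, T constant).
W = nRT ln(V₂/V₁) = 2.57×8.314×264×ln(0.225) = -8410 J.
Q = ΔU + W = -8410 J.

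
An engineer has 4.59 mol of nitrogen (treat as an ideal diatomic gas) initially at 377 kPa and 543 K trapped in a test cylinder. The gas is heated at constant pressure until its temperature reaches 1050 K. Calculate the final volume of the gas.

106 L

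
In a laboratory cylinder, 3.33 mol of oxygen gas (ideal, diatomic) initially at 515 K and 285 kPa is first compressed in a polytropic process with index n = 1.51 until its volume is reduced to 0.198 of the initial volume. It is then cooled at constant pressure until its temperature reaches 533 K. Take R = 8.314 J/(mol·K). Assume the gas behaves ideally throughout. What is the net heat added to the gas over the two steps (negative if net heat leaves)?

-52500 J

V₁ = nRT₁/P₁ = 3.33×8.314×515/285 = 50.0 L.
Step 1 — Polytropic n=1.51: T₂ = T₁(V₁/V₂)^(n−1) = 515×(5.05)^0.51 = 1180 K; P₂ = P₁(V₁/V₂)^n = 3290 kPa.
W = (P₁V₁−P₂V₂)/(n−1) = (285×50.0−3290×9.91)/0.51 = -35900 J.
ΔU = nCvΔT = 3.33×20.8×(1180−515) = 45800 J.
Q = ΔU + W = 9870 J.
State after step 1: P = 3290 kPa, V = 9.91 L, T = 1180 K.
Step 2 — Isobaric: P stays 3290 kPa; V/T = const ⇒ T₂ = 533 K, V₂ = 4.49 L.
W = PΔV = 3290×(4.49−9.91) kPa·L = -17800 J.
ΔU = nCvΔT = 3.33×20.8×(533−1180) = -44500 J.
Q = ΔU + W = nCpΔT = -62300 J.
Net over both steps: W = -53700 J, Q = -52500 J, ΔU = 1250 J.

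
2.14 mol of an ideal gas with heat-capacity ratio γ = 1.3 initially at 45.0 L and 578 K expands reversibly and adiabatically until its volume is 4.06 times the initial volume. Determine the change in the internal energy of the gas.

P₁ = nRT₁/V₁ = 2.14×8.314×578/45.0 = 229 kPa.
Adiabatic: TV^(γ−1) = const ⇒ T₂ = 578×(0.246)^0.300 = 380 K; PV^γ = const ⇒ P₂ = 37.0 kPa.
For an ideal gas ΔU = nCvΔT with Cv = R/(γ−1) = 27.7 J/(mol·K).
ΔU = 2.14×27.7×(380−578) = -11800 J.

-11800 J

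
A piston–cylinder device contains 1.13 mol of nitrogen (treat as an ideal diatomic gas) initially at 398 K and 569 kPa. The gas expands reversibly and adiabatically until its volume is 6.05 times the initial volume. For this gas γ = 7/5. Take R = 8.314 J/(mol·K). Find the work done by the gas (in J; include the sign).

4800 J

V₁ = nRT₁/P₁ = 1.13×8.314×398/569 = 6.57 L.
Adiabatic: TV^(γ−1) = const ⇒ T₂ = 398×(0.165)^0.400 = 194 K; PV^γ = const ⇒ P₂ = 45.8 kPa.
ΔU = nCvΔT = 1.13×20.8×(194−398) = -4800 J.
Q = 0 for an adiabatic process, so W = −ΔU = 4800 J.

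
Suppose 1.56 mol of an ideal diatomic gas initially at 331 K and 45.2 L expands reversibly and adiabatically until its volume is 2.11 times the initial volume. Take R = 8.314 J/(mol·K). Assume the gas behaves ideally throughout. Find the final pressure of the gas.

33.4 kPa

P₁ = nRT₁/V₁ = 1.56×8.314×331/45.2 = 95.0 kPa.
Adiabatic: TV^(γ−1) = const ⇒ T₂ = 331×(0.474)^0.400 = 246 K; PV^γ = const ⇒ P₂ = 33.4 kPa.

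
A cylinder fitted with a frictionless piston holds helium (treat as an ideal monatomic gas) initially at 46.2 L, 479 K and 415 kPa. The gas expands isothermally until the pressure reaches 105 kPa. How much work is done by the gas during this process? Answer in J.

26300 J

n = P₁V₁/(RT₁) = 415×46.2/(8.314×479) = 4.81 mol.
Isothermal: T stays 479 K; PV = const ⇒ V₂ = 183 L, P₂ = 105 kPa.
W = nRT ln(V₂/V₁) = 4.81×8.314×479×ln(3.95) = 26300 J.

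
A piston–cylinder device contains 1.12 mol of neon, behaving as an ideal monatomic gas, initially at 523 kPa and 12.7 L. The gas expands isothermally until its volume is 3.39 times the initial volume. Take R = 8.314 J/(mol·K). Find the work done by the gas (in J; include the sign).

8110 J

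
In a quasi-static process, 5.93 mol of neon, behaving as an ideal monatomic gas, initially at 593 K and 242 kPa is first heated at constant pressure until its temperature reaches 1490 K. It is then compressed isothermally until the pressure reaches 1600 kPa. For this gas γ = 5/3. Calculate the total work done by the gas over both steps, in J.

V₁ = nRT₁/P₁ = 5.93×8.314×593/242 = 121 L.
Step 1 — Isobaric: P stays 242 kPa; V/T = const ⇒ T₂ = 1490 K, V₂ = 304 L.
W = PΔV = 242×(304−121) kPa·L = 44200 J.
ΔU = nCvΔT = 5.93×12.5×(1490−593) = 66300 J.
Q = ΔU + W = nCpΔT = 111000 J.
State after step 1: P = 242 kPa, V = 304 L, T = 1490 K.
Step 2 — Isothermal: T stays 1490 K; PV = const ⇒ V₂ = 45.9 L, P₂ = 1600 kPa.
ΔU = 0 (ideal gas, T constant).
W = nRT ln(V₂/V₁) = 5.93×8.314×1490×ln(0.151) = -139000 J.
Q = ΔU + W = -139000 J.
Net over both steps: W = -94500 J, Q = -28200 J, ΔU = 66300 J.

-94500 J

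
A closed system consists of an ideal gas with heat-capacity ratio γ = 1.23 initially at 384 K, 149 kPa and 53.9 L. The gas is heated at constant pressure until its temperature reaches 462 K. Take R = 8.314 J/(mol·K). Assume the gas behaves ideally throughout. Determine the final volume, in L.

64.8 L

Isobaric: P stays 149 kPa; V/T = const ⇒ T₂ = 462 K, V₂ = 64.8 L.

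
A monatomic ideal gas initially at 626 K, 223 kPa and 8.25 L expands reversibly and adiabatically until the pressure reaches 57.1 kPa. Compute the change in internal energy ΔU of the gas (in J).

n = P₁V₁/(RT₁) = 223×8.25/(8.314×626) = 0.353 mol.
Adiabatic: T₂/T₁ = (P₂/P₁)^((γ−1)/γ) ⇒ T₂ = 626×(0.256)^0.400 = 363 K; V₂ = 18.7 L.
For an ideal gas ΔU = nCvΔT with Cv = (3/2)R = 12.5 J/(mol·K).
ΔU = 0.353×12.5×(363−626) = -1160 J.

-1160 J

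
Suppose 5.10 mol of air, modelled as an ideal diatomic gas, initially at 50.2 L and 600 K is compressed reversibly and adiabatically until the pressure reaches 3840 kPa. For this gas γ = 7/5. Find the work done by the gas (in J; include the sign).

-49800 J

P₁ = nRT₁/V₁ = 5.10×8.314×600/50.2 = 507 kPa.
Adiabatic: T₂/T₁ = (P₂/P₁)^((γ−1)/γ) ⇒ T₂ = 600×(7.58)^0.286 = 1070 K; V₂ = 11.8 L.
ΔU = nCvΔT = 5.10×20.8×(1070−600) = 49800 J.
Q = 0 for an adiabatic process, so W = −ΔU = -49800 J.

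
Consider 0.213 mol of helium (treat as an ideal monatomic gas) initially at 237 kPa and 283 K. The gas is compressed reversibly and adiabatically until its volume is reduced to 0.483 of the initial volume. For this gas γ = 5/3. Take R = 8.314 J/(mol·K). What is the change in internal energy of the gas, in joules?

469 J

V₁ = nRT₁/P₁ = 0.213×8.314×283/237 = 2.11 L.
Adiabatic: TV^(γ−1) = const ⇒ T₂ = 283×(2.07)^0.667 = 460 K; PV^γ = const ⇒ P₂ = 797 kPa.
For an ideal gas ΔU = nCvΔT with Cv = (3/2)R = 12.5 J/(mol·K).
ΔU = 0.213×12.5×(460−283) = 469 J.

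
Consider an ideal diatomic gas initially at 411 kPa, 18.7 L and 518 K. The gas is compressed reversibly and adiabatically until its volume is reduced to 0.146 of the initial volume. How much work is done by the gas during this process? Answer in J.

-22300 J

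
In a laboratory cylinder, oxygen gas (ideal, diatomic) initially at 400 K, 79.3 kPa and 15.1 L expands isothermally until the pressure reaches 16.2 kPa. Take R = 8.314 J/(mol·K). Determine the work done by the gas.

1900 J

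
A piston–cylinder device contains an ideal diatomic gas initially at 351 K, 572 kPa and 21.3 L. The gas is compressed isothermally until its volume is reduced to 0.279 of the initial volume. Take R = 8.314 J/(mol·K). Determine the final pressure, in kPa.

Isothermal: T stays 351 K; PV = const ⇒ V₂ = 5.94 L, P₂ = 2050 kPa.

2050 kPa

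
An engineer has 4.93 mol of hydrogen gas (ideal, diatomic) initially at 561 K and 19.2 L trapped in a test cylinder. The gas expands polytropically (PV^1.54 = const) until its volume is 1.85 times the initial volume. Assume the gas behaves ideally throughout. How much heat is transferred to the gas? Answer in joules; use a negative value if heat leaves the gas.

-4210 J

P₁ = nRT₁/V₁ = 4.93×8.314×561/19.2 = 1200 kPa.
Polytropic n=1.54: T₂ = T₁(V₁/V₂)^(n−1) = 561×(0.541)^0.54 = 402 K; P₂ = P₁(V₁/V₂)^n = 464 kPa.
W = (P₁V₁−P₂V₂)/(n−1) = (1200×19.2−464×35.5)/0.54 = 12000 J.
ΔU = nCvΔT = 4.93×20.8×(402−561) = -16200 J.
Q = ΔU + W = -4210 J.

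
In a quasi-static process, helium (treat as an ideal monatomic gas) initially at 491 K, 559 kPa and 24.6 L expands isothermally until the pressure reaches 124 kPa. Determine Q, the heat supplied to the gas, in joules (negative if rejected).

n = P₁V₁/(RT₁) = 559×24.6/(8.314×491) = 3.37 mol.
Isothermal: T stays 491 K; PV = const ⇒ V₂ = 111 L, P₂ = 124 kPa.
ΔU = 0 (ideal gas, T constant).
W = nRT ln(V₂/V₁) = 3.37×8.314×491×ln(4.51) = 20700 J.
Q = ΔU + W = 20700 J.

20700 J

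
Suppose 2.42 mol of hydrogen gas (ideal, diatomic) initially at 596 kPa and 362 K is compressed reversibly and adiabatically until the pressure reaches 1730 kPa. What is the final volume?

5.71 L

V₁ = nRT₁/P₁ = 2.42×8.314×362/596 = 12.2 L.
Adiabatic: T₂/T₁ = (P₂/P₁)^((γ−1)/γ) ⇒ T₂ = 362×(2.90)^0.286 = 491 K; V₂ = 5.71 L.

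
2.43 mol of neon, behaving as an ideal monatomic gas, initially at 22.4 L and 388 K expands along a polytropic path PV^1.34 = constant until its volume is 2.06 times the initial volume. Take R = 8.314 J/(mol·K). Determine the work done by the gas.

P₁ = nRT₁/V₁ = 2.43×8.314×388/22.4 = 350 kPa.
Polytropic n=1.34: T₂ = T₁(V₁/V₂)^(n−1) = 388×(0.485)^0.34 = 303 K; P₂ = P₁(V₁/V₂)^n = 133 kPa.
W = (P₁V₁−P₂V₂)/(n−1) = (350×22.4−133×46.1)/0.34 = 5020 J.

5020 J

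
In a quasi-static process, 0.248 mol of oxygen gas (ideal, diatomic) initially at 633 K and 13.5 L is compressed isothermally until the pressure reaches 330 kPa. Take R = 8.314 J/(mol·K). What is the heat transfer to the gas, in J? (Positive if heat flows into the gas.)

P₁ = nRT₁/V₁ = 0.248×8.314×633/13.5 = 96.7 kPa.
Isothermal: T stays 633 K; PV = const ⇒ V₂ = 3.96 L, P₂ = 330 kPa.
ΔU = 0 (ideal gas, T constant).
W = nRT ln(V₂/V₁) = 0.248×8.314×633×ln(0.293) = -1600 J.
Q = ΔU + W = -1600 J.

-1600 J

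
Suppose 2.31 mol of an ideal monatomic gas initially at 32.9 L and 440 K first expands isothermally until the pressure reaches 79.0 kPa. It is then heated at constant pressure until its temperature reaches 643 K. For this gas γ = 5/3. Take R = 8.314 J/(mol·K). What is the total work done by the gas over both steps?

P₁ = nRT₁/V₁ = 2.31×8.314×440/32.9 = 257 kPa.
Step 1 — Isothermal: T stays 440 K; PV = const ⇒ V₂ = 107 L, P₂ = 79.0 kPa.
ΔU = 0 (ideal gas, T constant).
W = nRT ln(V₂/V₁) = 2.31×8.314×440×ln(3.25) = 9960 J.
Q = ΔU + W = 9960 J.
State after step 1: P = 79.0 kPa, V = 107 L, T = 440 K.
Step 2 — Isobaric: P stays 79.0 kPa; V/T = const ⇒ T₂ = 643 K, V₂ = 156 L.
W = PΔV = 79.0×(156−107) kPa·L = 3900 J.
ΔU = nCvΔT = 2.31×12.5×(643−440) = 5850 J.
Q = ΔU + W = nCpΔT = 9750 J.
Net over both steps: W = 13900 J, Q = 19700 J, ΔU = 5850 J.

13900 J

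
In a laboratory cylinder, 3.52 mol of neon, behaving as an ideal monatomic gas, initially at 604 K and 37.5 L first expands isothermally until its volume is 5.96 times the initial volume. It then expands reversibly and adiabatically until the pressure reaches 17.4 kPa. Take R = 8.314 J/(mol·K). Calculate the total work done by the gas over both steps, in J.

43600 J

P₁ = nRT₁/V₁ = 3.52×8.314×604/37.5 = 471 kPa.
Step 1 — Isothermal: T stays 604 K; PV = const ⇒ V₂ = 224 L, P₂ = 79.1 kPa.
ΔU = 0 (ideal gas, T constant).
W = nRT ln(V₂/V₁) = 3.52×8.314×604×ln(5.96) = 31600 J.
Q = ΔU + W = 31600 J.
State after step 1: P = 79.1 kPa, V = 224 L, T = 604 K.
Step 2 — Adiabatic: T₂/T₁ = (P₂/P₁)^((γ−1)/γ) ⇒ T₂ = 604×(0.220)^0.400 = 330 K; V₂ = 554 L.
ΔU = nCvΔT = 3.52×12.5×(330−604) = -12000 J.
Q = 0 for an adiabatic process, so W = −ΔU = 12000 J.
Net over both steps: W = 43600 J, Q = 31600 J, ΔU = -12000 J.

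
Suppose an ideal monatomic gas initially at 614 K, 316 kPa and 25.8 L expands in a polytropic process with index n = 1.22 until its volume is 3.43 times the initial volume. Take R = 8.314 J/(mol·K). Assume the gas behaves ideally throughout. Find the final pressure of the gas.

Polytropic n=1.22: T₂ = T₁(V₁/V₂)^(n−1) = 614×(0.292)^0.22 = 468 K; P₂ = P₁(V₁/V₂)^n = 70.2 kPa.

70.2 kPa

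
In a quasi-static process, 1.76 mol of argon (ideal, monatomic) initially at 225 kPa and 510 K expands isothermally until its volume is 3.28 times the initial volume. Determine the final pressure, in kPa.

68.6 kPa

V₁ = nRT₁/P₁ = 1.76×8.314×510/225 = 33.2 L.
Isothermal: T stays 510 K; PV = const ⇒ V₂ = 109 L, P₂ = 68.6 kPa.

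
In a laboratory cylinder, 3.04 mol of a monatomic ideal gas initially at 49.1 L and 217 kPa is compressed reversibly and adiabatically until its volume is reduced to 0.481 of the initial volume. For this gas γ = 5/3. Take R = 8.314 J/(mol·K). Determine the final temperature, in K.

T₁ = P₁V₁/(nR) = 217×49.1/(3.04×8.314) = 422 K.
Adiabatic: TV^(γ−1) = const ⇒ T₂ = 422×(2.08)^0.667 = 687 K; PV^γ = const ⇒ P₂ = 735 kPa.

687 K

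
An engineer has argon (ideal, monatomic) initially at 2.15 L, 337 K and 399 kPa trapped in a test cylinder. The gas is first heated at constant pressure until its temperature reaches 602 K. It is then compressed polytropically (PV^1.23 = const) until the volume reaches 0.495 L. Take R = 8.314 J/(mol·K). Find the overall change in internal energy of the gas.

2400 J

n = P₁V₁/(RT₁) = 399×2.15/(8.314×337) = 0.306 mol.
Step 1 — Isobaric: P stays 399 kPa; V/T = const ⇒ T₂ = 602 K, V₂ = 3.84 L.
W = PΔV = 399×(3.84−2.15) kPa·L = 675 J.
ΔU = nCvΔT = 0.306×12.5×(602−337) = 1010 J.
Q = ΔU + W = nCpΔT = 1690 J.
State after step 1: P = 399 kPa, V = 3.84 L, T = 602 K.
Step 2 — Polytropic n=1.23: T₂ = T₁(V₁/V₂)^(n−1) = 602×(7.76)^0.23 = 964 K; P₂ = P₁(V₁/V₂)^n = 4960 kPa.
W = (P₁V₁−P₂V₂)/(n−1) = (399×3.84−4960×0.495)/0.23 = -4010 J.
ΔU = nCvΔT = 0.306×12.5×(964−602) = 1380 J.
Q = ΔU + W = -2630 J.
Net over both steps: W = -3340 J, Q = -941 J, ΔU = 2400 J.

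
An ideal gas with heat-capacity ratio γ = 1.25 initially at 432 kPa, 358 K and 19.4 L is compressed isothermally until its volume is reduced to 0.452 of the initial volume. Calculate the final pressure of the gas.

Isothermal: T stays 358 K; PV = const ⇒ V₂ = 8.77 L, P₂ = 956 kPa.

956 kPa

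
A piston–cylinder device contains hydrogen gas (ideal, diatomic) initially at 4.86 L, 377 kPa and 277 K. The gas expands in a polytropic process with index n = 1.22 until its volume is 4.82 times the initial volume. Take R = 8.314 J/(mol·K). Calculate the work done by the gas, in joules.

2440 J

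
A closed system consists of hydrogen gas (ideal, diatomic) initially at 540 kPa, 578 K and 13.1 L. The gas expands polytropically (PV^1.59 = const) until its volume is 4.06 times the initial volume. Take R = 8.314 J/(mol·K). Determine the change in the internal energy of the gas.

-9950 J

n = P₁V₁/(RT₁) = 540×13.1/(8.314×578) = 1.47 mol.
Polytropic n=1.59: T₂ = T₁(V₁/V₂)^(n−1) = 578×(0.246)^0.59 = 253 K; P₂ = P₁(V₁/V₂)^n = 58.2 kPa.
For an ideal gas ΔU = nCvΔT with Cv = (5/2)R = 20.8 J/(mol·K).
ΔU = 1.47×20.8×(253−578) = -9950 J.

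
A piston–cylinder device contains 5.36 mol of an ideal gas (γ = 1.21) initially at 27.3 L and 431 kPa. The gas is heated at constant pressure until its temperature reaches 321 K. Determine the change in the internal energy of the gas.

12100 J

T₁ = P₁V₁/(nR) = 431×27.3/(5.36×8.314) = 264 K.
Isobaric: P stays 431 kPa; V/T = const ⇒ T₂ = 321 K, V₂ = 33.2 L.
For an ideal gas ΔU = nCvΔT with Cv = R/(γ−1) = 39.6 J/(mol·K).
ΔU = 5.36×39.6×(321−264) = 12100 J.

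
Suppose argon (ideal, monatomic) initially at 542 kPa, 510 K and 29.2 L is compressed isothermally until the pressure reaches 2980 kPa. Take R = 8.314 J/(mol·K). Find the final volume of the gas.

Isothermal: T stays 510 K; PV = const ⇒ V₂ = 5.31 L, P₂ = 2980 kPa.

5.31 L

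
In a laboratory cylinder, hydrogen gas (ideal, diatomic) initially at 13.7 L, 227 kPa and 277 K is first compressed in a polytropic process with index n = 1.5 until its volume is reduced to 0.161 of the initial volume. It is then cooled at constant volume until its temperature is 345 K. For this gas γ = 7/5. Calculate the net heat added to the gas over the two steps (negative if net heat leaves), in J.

n = P₁V₁/(RT₁) = 227×13.7/(8.314×277) = 1.35 mol.
Step 1 — Polytropic n=1.5: T₂ = T₁(V₁/V₂)^(n−1) = 277×(6.21)^0.50 = 690 K; P₂ = P₁(V₁/V₂)^n = 3510 kPa.
W = (P₁V₁−P₂V₂)/(n−1) = (227×13.7−3510×2.21)/0.50 = -9280 J.
ΔU = nCvΔT = 1.35×20.8×(690−277) = 11600 J.
Q = ΔU + W = 2320 J.
State after step 1: P = 3510 kPa, V = 2.21 L, T = 690 K.
Step 2 — Isochoric: V stays 2.21 L; P/T = const ⇒ T₂ = 345 K, P₂ = 1760 kPa.
W = 0 (no volume change).
ΔU = nCvΔT = 1.35×20.8×(345−690) = -9690 J.
Q = ΔU = -9690 J.
Net over both steps: W = -9280 J, Q = -7370 J, ΔU = 1910 J.

-7370 J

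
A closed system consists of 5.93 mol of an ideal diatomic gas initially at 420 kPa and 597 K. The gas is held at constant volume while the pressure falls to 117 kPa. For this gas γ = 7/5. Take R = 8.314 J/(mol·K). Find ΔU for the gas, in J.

-53100 J

V₁ = nRT₁/P₁ = 5.93×8.314×597/420 = 70.1 L.
Isochoric: V stays 70.1 L; P/T = const ⇒ T₂ = 166 K, P₂ = 117 kPa.
For an ideal gas ΔU = nCvΔT with Cv = (5/2)R = 20.8 J/(mol·K).
ΔU = 5.93×20.8×(166−597) = -53100 J.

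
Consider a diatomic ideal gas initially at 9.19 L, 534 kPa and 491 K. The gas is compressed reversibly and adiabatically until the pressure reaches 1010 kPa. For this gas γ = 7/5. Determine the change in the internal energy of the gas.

2450 J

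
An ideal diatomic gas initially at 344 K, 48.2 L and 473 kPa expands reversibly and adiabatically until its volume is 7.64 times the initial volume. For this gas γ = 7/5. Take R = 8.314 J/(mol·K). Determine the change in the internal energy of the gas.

-31700 J

n = P₁V₁/(RT₁) = 473×48.2/(8.314×344) = 7.97 mol.
Adiabatic: TV^(γ−1) = const ⇒ T₂ = 344×(0.131)^0.400 = 153 K; PV^γ = const ⇒ P₂ = 27.4 kPa.
For an ideal gas ΔU = nCvΔT with Cv = (5/2)R = 20.8 J/(mol·K).
ΔU = 7.97×20.8×(153−344) = -31700 J.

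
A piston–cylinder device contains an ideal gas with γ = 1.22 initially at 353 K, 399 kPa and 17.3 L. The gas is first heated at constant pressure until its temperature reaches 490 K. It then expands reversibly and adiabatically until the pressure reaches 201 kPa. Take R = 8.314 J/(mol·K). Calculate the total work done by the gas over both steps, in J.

7740 J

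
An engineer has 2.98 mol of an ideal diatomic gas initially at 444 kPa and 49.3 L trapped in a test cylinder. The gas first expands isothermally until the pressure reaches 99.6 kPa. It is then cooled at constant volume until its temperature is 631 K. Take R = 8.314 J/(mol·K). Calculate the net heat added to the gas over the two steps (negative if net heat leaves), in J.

T₁ = P₁V₁/(nR) = 444×49.3/(2.98×8.314) = 883 K.
Step 1 — Isothermal: T stays 883 K; PV = const ⇒ V₂ = 220 L, P₂ = 99.6 kPa.
ΔU = 0 (ideal gas, T constant).
W = nRT ln(V₂/V₁) = 2.98×8.314×883×ln(4.46) = 32700 J.
Q = ΔU + W = 32700 J.
State after step 1: P = 99.6 kPa, V = 220 L, T = 883 K.
Step 2 — Isochoric: V stays 220 L; P/T = const ⇒ T₂ = 631 K, P₂ = 71.1 kPa.
W = 0 (no volume change).
ΔU = nCvΔT = 2.98×20.8×(631−883) = -15600 J.
Q = ΔU = -15600 J.
Net over both steps: W = 32700 J, Q = 17100 J, ΔU = -15600 J.

17100 J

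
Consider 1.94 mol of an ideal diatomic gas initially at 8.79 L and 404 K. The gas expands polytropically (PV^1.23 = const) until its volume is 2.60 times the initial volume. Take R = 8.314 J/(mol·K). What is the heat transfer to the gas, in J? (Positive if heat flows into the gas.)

P₁ = nRT₁/V₁ = 1.94×8.314×404/8.79 = 741 kPa.
Polytropic n=1.23: T₂ = T₁(V₁/V₂)^(n−1) = 404×(0.385)^0.23 = 324 K; P₂ = P₁(V₁/V₂)^n = 229 kPa.
W = (P₁V₁−P₂V₂)/(n−1) = (741×8.79−229×22.9)/0.23 = 5590 J.
ΔU = nCvΔT = 1.94×20.8×(324−404) = -3210 J.
Q = ΔU + W = 2380 J.

2380 J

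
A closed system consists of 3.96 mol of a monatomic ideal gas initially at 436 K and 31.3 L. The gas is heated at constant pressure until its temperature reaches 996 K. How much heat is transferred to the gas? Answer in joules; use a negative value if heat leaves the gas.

46100 J

P₁ = nRT₁/V₁ = 3.96×8.314×436/31.3 = 459 kPa.
Isobaric: P stays 459 kPa; V/T = const ⇒ T₂ = 996 K, V₂ = 71.5 L.
W = PΔV = 459×(71.5−31.3) kPa·L = 18400 J.
ΔU = nCvΔT = 3.96×12.5×(996−436) = 27700 J.
Q = ΔU + W = nCpΔT = 46100 J.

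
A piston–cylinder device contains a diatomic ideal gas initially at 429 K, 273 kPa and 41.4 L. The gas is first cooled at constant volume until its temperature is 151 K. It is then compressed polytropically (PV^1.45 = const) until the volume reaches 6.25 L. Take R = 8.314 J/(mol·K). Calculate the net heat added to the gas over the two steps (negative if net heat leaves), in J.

n = P₁V₁/(RT₁) = 273×41.4/(8.314×429) = 3.17 mol.
Step 1 — Isochoric: V stays 41.4 L; P/T = const ⇒ T₂ = 151 K, P₂ = 96.1 kPa.
W = 0 (no volume change).
ΔU = nCvΔT = 3.17×20.8×(151−429) = -18300 J.
Q = ΔU = -18300 J.
State after step 1: P = 96.1 kPa, V = 41.4 L, T = 151 K.
Step 2 — Polytropic n=1.45: T₂ = T₁(V₁/V₂)^(n−1) = 151×(6.62)^0.45 = 354 K; P₂ = P₁(V₁/V₂)^n = 1490 kPa.
W = (P₁V₁−P₂V₂)/(n−1) = (96.1×41.4−1490×6.25)/0.45 = -11900 J.
ΔU = nCvΔT = 3.17×20.8×(354−151) = 13300 J.
Q = ΔU + W = 1480 J.
Net over both steps: W = -11900 J, Q = -16800 J, ΔU = -4970 J.

-16800 J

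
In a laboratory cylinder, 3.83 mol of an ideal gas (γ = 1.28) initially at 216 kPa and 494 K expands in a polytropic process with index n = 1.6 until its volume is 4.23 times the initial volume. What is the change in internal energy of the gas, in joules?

V₁ = nRT₁/P₁ = 3.83×8.314×494/216 = 72.8 L.
Polytropic n=1.6: T₂ = T₁(V₁/V₂)^(n−1) = 494×(0.236)^0.60 = 208 K; P₂ = P₁(V₁/V₂)^n = 21.5 kPa.
For an ideal gas ΔU = nCvΔT with Cv = R/(γ−1) = 29.7 J/(mol·K).
ΔU = 3.83×29.7×(208−494) = -32500 J.

-32500 J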